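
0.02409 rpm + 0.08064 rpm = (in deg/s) 0.6284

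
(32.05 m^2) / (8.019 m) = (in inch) 157.4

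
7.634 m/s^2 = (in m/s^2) 7.634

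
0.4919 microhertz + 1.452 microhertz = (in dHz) 1.944e-05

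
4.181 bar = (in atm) 4.126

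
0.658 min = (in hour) 0.01097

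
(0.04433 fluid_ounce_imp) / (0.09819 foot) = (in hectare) 4.209e-09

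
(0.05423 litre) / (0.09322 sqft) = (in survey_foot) 0.02054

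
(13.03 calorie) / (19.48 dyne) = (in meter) 2.799e+05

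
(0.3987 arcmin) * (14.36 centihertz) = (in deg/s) 0.0009542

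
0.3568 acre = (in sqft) 1.554e+04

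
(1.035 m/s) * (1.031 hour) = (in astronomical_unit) 2.568e-08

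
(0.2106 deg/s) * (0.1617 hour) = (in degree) 122.6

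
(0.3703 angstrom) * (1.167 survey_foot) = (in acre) 3.255e-15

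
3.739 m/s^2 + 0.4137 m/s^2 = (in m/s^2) 4.153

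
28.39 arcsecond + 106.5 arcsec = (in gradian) 0.04163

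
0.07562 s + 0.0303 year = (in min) 1.593e+04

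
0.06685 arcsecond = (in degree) 1.857e-05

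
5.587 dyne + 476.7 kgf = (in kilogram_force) 476.7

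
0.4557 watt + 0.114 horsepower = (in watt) 85.47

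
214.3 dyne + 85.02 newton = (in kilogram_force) 8.67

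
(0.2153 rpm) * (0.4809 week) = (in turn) 1044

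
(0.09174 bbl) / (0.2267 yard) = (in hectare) 7.036e-06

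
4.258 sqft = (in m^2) 0.3956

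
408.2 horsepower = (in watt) 3.044e+05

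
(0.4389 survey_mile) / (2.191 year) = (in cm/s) 0.001022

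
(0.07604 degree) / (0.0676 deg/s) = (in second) 1.125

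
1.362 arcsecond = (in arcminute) 0.0227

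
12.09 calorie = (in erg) 5.058e+08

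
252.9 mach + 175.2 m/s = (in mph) 1.93e+05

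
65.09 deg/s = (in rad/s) 1.136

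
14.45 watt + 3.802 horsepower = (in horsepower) 3.821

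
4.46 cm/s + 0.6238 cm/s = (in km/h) 0.183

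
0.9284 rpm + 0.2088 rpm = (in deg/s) 6.823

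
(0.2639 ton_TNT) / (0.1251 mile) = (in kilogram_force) 5.592e+05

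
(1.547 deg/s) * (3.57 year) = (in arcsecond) 6.27e+11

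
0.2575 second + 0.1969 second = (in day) 5.259e-06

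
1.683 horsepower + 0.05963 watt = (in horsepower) 1.683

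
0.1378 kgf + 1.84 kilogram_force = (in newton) 19.4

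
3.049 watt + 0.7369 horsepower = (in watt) 552.6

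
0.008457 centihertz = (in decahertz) 8.457e-06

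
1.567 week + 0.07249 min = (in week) 1.567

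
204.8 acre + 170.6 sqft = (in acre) 204.8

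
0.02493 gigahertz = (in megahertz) 24.93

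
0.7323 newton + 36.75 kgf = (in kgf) 36.82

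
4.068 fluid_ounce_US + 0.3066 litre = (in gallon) 0.1128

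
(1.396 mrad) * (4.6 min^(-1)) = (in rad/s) 0.000107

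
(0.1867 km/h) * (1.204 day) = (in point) 1.529e+07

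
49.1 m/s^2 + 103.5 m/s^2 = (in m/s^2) 152.6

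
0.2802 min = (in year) 5.331e-07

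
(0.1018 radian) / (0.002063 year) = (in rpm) 1.494e-05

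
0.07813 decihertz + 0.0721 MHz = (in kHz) 72.1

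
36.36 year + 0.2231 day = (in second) 1.147e+09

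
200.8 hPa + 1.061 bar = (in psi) 18.3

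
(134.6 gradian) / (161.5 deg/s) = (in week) 1.24e-06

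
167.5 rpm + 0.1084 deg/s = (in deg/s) 1005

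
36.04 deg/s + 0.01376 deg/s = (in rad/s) 0.6293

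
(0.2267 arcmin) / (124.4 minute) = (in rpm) 8.437e-08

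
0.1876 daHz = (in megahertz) 1.876e-06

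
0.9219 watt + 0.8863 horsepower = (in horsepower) 0.8875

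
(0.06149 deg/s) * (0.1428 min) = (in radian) 0.009195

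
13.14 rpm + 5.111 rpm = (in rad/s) 1.911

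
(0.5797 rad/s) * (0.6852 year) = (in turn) 1.994e+06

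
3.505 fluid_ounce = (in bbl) 0.000652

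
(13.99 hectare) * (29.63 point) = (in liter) 1.462e+06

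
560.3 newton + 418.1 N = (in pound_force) 220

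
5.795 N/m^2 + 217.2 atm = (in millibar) 2.201e+05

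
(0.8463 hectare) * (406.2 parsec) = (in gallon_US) 2.802e+25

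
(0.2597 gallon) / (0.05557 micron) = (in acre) 4.371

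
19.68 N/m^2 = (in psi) 0.002854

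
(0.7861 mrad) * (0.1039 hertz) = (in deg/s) 0.00468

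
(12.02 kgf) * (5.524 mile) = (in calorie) 2.505e+05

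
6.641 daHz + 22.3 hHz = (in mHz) 2.296e+06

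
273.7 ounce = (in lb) 17.11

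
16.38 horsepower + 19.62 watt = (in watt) 1.223e+04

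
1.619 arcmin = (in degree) 0.02698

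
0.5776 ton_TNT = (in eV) 1.508e+28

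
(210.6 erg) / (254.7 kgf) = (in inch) 3.32e-07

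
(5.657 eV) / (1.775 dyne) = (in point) 1.447e-10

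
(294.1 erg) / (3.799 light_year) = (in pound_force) 1.84e-22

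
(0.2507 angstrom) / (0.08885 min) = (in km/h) 1.693e-11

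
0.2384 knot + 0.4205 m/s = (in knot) 1.056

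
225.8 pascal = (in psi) 0.03275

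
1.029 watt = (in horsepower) 0.00138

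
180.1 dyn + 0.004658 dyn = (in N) 0.001801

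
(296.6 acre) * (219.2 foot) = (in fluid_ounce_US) 2.712e+12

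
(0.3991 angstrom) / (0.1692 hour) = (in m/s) 6.552e-14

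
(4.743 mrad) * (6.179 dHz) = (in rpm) 0.02799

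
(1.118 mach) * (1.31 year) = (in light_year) 1.662e-06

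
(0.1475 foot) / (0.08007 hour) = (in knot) 0.0003032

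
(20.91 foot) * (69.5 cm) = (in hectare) 0.0004429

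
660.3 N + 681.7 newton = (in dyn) 1.342e+08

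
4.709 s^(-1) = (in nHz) 4.709e+09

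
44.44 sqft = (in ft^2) 44.44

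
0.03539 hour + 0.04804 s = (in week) 0.0002107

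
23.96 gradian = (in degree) 21.56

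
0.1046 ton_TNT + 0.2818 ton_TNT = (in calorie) 3.864e+08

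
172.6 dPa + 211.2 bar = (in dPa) 2.112e+08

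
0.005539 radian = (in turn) 0.0008816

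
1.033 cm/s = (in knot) 0.02008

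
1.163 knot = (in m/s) 0.5983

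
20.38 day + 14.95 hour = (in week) 3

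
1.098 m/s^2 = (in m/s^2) 1.098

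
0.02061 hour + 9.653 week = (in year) 0.1851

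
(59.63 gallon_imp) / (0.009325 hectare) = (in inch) 0.1145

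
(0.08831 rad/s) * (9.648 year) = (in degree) 1.539e+09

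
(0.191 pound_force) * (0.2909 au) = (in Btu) 3.504e+07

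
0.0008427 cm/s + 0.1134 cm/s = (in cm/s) 0.1142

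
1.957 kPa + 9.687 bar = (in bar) 9.707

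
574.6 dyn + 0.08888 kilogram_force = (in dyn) 8.774e+04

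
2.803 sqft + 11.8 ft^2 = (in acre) 0.0003352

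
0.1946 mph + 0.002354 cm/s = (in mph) 0.1947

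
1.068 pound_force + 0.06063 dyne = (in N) 4.751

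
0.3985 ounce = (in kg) 0.0113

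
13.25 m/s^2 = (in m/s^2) 13.25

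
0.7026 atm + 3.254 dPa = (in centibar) 71.19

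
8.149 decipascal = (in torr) 0.006112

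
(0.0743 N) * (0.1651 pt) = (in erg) 43.28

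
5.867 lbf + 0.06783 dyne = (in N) 26.1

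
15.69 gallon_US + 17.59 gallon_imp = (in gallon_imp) 30.65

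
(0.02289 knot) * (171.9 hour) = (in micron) 7.287e+09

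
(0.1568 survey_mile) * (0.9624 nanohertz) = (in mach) 7.132e-10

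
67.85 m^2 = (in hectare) 0.006785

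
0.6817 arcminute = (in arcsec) 40.9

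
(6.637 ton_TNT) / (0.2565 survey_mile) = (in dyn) 6.727e+12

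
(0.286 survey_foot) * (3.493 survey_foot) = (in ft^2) 0.999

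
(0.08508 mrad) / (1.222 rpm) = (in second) 0.0006649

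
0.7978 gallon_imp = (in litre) 3.627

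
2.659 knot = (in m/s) 1.368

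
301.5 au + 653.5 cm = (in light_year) 0.004767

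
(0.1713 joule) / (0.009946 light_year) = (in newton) 1.82e-15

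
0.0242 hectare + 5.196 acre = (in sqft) 2.289e+05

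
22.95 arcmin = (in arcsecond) 1377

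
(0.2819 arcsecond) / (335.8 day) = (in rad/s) 4.711e-14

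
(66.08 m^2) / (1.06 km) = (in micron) 6.234e+04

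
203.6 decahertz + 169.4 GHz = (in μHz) 1.694e+17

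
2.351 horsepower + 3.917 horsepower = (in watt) 4674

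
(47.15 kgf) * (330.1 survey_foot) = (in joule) 4.652e+04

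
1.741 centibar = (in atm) 0.01718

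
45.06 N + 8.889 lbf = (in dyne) 8.46e+06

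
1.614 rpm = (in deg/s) 9.684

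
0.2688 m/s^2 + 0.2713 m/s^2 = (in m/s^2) 0.5401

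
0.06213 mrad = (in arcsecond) 12.82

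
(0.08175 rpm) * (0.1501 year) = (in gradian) 2.58e+06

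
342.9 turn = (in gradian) 1.372e+05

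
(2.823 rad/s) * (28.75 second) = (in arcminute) 2.79e+05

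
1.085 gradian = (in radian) 0.01704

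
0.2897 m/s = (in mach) 0.0008508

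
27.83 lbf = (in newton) 123.8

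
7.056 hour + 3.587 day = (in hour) 93.14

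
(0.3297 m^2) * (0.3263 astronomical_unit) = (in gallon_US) 4.252e+12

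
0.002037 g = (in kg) 2.037e-06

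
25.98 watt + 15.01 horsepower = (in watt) 1.122e+04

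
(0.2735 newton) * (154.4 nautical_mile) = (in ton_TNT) 1.869e-05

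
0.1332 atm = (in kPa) 13.5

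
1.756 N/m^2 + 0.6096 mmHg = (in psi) 0.01204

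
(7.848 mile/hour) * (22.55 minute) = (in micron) 4.747e+09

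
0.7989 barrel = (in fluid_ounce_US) 4295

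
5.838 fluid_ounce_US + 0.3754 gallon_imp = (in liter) 1.879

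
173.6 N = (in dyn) 1.736e+07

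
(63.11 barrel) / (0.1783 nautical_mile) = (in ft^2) 0.3271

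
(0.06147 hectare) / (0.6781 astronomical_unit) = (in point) 1.718e-05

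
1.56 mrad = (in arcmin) 5.363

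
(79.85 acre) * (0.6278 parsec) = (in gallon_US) 1.654e+24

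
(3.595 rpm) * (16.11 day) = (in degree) 3.002e+07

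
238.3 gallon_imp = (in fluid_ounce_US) 3.663e+04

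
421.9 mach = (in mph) 3.214e+05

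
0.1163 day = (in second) 1.005e+04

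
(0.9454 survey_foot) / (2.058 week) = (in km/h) 8.334e-07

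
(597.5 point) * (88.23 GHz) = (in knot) 3.615e+10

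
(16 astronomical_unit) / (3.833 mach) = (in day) 2.123e+04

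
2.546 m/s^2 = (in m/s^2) 2.546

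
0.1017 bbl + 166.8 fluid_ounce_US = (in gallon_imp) 4.642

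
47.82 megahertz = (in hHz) 4.782e+05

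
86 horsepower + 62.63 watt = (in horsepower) 86.08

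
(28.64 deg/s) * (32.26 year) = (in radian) 5.085e+08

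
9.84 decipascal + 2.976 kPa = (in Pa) 2977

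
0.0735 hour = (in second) 264.6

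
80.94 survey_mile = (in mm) 1.303e+08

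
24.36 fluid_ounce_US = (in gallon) 0.1903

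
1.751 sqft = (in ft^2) 1.751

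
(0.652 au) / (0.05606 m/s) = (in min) 2.9e+10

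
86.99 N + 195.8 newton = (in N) 282.8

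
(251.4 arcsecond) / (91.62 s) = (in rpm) 0.000127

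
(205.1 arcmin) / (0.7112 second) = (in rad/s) 0.08389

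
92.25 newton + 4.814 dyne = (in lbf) 20.74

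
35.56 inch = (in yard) 0.9878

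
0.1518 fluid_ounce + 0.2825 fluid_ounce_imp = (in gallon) 0.003306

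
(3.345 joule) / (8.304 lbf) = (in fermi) 9.056e+13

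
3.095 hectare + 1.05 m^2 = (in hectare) 3.095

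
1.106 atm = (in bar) 1.121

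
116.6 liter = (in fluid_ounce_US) 3943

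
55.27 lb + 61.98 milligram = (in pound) 55.27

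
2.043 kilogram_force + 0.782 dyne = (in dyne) 2.003e+06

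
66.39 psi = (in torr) 3433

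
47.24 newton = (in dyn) 4.724e+06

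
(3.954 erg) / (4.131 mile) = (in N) 5.947e-11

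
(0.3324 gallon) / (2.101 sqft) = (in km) 6.446e-06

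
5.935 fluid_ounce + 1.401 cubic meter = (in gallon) 370.2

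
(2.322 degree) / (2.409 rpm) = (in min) 0.002677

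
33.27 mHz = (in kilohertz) 3.327e-05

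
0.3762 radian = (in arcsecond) 7.76e+04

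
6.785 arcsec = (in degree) 0.001885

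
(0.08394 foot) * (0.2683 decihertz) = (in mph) 0.001536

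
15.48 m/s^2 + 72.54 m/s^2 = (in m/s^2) 88.02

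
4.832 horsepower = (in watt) 3603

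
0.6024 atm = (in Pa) 6.104e+04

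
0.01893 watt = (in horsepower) 2.539e-05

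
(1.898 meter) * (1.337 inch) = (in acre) 1.593e-05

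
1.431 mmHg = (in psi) 0.02767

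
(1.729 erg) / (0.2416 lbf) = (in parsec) 5.214e-24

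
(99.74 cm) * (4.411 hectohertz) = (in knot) 855.2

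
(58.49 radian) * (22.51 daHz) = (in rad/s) 1.317e+04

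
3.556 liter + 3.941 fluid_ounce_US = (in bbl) 0.0231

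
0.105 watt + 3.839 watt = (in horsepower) 0.005289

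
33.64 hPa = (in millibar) 33.64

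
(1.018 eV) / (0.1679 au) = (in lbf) 1.46e-30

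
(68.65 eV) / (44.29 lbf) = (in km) 5.583e-23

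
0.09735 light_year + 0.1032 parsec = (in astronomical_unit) 2.744e+04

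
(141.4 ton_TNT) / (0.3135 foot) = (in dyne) 6.191e+17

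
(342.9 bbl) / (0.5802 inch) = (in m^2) 3699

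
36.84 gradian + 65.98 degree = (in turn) 0.2754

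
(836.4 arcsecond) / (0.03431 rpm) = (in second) 1.129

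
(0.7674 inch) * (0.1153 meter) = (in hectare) 2.247e-07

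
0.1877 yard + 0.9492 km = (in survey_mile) 0.5899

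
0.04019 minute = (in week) 3.987e-06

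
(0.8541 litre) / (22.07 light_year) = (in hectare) 4.091e-25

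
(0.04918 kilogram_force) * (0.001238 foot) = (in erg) 1820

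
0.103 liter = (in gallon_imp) 0.02266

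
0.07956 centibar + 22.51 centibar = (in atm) 0.2229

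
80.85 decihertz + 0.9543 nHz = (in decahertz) 0.8085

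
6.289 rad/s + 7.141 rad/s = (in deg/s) 769.5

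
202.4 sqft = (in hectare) 0.00188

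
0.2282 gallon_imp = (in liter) 1.037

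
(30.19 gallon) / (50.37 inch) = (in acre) 2.207e-05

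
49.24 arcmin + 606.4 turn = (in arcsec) 7.859e+08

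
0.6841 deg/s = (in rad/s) 0.01194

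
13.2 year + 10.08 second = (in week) 688.3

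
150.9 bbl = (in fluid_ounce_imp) 8.444e+05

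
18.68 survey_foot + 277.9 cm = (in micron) 8.473e+06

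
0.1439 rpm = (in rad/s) 0.01507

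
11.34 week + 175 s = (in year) 0.2175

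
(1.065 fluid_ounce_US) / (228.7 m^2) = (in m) 1.377e-07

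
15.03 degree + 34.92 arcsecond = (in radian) 0.2625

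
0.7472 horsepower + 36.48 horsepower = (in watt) 2.776e+04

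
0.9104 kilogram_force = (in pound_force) 2.007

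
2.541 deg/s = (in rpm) 0.4235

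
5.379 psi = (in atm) 0.366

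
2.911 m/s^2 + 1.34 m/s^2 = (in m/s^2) 4.251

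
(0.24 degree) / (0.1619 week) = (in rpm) 4.085e-07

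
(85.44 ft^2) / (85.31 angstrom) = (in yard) 1.018e+09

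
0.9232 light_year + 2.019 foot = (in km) 8.734e+12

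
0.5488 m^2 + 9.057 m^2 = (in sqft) 103.4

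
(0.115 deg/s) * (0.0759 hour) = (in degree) 31.42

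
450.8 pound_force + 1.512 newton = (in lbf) 451.1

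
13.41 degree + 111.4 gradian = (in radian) 1.984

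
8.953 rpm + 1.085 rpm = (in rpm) 10.04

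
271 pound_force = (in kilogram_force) 122.9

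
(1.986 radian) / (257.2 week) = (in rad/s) 1.277e-08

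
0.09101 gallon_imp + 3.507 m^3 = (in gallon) 926.6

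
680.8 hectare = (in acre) 1682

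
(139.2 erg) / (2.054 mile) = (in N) 4.211e-09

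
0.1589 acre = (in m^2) 643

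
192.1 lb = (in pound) 192.1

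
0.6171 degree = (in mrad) 10.77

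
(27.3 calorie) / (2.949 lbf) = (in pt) 2.468e+04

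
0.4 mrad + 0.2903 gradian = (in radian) 0.00496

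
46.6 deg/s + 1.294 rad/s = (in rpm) 20.12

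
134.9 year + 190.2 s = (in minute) 7.09e+07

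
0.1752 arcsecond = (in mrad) 0.0008494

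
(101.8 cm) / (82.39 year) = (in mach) 1.151e-12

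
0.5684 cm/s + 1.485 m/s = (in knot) 2.898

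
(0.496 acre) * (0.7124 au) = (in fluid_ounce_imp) 7.529e+18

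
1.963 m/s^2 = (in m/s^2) 1.963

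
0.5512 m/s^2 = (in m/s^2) 0.5512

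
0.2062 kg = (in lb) 0.4546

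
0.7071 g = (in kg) 0.0007071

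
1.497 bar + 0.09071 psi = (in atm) 1.484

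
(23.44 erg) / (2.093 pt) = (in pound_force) 0.0007137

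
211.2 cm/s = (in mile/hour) 4.724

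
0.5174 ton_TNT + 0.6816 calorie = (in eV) 1.351e+28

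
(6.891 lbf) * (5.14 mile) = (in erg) 2.536e+12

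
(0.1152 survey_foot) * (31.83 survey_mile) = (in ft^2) 1.936e+04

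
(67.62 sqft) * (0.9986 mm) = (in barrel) 0.03946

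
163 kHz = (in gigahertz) 0.000163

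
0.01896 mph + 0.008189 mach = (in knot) 5.437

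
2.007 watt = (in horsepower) 0.002691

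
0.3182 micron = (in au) 2.127e-18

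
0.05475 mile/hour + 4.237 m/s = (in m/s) 4.261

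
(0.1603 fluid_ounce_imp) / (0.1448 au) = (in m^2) 2.103e-16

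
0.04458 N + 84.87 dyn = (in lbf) 0.01021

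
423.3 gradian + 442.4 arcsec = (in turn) 1.059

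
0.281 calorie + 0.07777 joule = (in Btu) 0.001188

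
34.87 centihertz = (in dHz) 3.487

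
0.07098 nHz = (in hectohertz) 7.098e-13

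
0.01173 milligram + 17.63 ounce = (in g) 499.8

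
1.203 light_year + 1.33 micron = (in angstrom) 1.138e+26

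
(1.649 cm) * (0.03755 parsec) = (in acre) 4.721e+09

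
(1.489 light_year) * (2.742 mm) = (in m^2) 3.863e+13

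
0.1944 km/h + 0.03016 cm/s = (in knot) 0.1056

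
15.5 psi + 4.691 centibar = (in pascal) 1.116e+05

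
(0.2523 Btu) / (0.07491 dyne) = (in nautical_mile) 1.919e+05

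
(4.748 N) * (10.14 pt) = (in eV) 1.06e+17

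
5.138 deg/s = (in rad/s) 0.08968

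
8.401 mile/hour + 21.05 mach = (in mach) 21.06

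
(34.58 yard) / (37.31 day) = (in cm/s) 0.0009809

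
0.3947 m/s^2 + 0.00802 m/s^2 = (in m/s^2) 0.4027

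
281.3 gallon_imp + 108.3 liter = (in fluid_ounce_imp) 4.882e+04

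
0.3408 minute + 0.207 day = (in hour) 4.974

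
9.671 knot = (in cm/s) 497.5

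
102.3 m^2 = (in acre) 0.02528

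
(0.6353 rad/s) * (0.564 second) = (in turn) 0.05703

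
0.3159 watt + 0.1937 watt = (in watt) 0.5096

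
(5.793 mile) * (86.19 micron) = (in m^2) 0.8035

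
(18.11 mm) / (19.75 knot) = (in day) 2.063e-08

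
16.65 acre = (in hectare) 6.738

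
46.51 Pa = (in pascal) 46.51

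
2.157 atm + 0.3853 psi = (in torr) 1659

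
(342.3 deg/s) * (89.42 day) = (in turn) 7.346e+06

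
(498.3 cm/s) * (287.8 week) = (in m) 8.673e+08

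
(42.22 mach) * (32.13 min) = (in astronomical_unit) 0.0001853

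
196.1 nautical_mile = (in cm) 3.632e+07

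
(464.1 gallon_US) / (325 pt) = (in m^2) 15.32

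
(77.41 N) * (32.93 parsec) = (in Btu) 7.455e+16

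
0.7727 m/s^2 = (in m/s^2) 0.7727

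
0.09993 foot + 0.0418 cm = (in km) 3.088e-05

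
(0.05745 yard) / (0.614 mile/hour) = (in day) 2.215e-06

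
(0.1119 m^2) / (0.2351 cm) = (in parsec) 1.543e-15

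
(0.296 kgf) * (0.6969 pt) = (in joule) 0.0007136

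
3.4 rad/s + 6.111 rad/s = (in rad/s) 9.511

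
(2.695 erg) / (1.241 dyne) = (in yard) 0.02375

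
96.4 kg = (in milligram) 9.64e+07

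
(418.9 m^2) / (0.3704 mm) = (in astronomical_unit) 7.56e-06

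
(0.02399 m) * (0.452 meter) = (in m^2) 0.01084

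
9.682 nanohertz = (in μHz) 0.009682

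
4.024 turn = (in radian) 25.28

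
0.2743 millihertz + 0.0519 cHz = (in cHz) 0.07933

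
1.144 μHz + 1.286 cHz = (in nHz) 1.286e+07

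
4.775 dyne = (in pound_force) 1.073e-05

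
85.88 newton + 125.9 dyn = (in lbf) 19.31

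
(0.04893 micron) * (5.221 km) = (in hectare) 2.555e-08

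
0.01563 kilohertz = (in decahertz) 1.563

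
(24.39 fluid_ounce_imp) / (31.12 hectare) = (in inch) 8.767e-08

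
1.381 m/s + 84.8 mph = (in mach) 0.1154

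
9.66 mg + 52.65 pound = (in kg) 23.88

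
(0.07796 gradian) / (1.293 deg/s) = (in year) 1.721e-09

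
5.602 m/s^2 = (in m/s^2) 5.602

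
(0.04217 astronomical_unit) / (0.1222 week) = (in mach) 250.7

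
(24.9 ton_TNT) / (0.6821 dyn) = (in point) 4.33e+19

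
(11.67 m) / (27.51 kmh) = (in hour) 0.0004242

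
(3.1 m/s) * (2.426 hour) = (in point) 7.675e+07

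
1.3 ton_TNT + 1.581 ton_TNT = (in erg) 1.205e+17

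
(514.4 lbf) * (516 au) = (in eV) 1.102e+36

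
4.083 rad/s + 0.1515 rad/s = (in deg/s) 242.6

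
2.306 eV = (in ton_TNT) 8.83e-29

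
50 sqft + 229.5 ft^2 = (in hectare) 0.002597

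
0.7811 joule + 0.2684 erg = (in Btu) 0.0007403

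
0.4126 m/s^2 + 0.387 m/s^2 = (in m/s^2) 0.7996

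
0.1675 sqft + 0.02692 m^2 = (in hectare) 4.248e-06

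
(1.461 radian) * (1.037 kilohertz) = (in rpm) 1.447e+04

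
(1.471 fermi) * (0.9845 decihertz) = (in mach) 4.253e-19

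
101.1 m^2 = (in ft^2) 1088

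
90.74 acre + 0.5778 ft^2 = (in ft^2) 3.953e+06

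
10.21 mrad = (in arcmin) 35.1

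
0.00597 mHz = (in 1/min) 0.0003582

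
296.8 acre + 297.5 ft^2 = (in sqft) 1.293e+07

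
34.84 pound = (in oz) 557.4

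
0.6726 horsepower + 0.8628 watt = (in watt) 502.4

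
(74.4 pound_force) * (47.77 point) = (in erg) 5.577e+07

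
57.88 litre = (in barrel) 0.3641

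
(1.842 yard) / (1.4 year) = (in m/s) 3.815e-08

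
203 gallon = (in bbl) 4.833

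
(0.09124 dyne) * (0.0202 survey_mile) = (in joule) 2.966e-05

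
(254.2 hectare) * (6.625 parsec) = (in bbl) 3.269e+24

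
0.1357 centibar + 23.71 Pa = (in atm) 0.001573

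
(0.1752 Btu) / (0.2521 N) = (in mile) 0.4556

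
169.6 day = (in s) 1.465e+07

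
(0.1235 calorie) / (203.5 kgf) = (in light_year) 2.737e-20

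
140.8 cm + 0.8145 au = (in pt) 3.454e+14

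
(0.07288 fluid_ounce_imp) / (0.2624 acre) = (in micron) 0.00195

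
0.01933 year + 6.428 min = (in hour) 169.4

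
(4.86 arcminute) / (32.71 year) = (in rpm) 1.309e-11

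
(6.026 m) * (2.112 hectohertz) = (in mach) 3.738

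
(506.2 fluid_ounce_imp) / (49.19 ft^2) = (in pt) 8.921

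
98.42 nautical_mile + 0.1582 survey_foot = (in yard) 1.993e+05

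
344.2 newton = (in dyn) 3.442e+07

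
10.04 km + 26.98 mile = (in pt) 1.515e+08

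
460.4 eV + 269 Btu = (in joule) 2.838e+05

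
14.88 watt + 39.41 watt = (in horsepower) 0.0728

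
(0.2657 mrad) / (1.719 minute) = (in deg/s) 0.0001476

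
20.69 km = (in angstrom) 2.069e+14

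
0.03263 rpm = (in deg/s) 0.1958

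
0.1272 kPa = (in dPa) 1272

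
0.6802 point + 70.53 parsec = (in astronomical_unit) 1.455e+07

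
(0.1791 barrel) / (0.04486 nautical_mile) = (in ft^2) 0.003689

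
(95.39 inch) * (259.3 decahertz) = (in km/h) 2.262e+04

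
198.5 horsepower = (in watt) 1.48e+05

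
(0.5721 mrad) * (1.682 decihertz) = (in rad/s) 9.623e-05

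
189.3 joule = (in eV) 1.182e+21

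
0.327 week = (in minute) 3296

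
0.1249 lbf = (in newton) 0.5556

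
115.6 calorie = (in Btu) 0.4584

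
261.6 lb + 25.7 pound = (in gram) 1.303e+05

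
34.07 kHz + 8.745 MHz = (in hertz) 8.779e+06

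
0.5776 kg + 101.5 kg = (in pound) 225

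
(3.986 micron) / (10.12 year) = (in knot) 2.428e-14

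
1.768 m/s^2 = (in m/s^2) 1.768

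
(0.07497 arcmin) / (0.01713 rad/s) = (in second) 0.001273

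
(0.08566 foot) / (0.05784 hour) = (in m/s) 0.0001254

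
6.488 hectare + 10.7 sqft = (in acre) 16.03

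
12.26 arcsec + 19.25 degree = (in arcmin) 1155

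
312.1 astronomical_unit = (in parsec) 0.001513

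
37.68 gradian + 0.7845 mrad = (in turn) 0.09432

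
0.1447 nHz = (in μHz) 0.0001447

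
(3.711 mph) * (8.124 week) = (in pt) 2.311e+10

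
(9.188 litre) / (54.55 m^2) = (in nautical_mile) 9.095e-08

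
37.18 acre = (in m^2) 1.505e+05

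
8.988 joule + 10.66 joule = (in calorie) 4.696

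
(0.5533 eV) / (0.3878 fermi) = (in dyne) 22.86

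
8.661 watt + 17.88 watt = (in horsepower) 0.03559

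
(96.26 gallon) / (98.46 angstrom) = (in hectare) 3701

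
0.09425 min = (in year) 1.793e-07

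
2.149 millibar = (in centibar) 0.2149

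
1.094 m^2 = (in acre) 0.0002703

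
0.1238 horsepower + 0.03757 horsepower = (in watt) 120.3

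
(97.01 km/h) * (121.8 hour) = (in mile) 7342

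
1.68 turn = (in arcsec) 2.177e+06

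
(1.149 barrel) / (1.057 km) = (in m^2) 0.0001728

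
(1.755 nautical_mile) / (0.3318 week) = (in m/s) 0.0162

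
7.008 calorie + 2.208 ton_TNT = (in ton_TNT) 2.208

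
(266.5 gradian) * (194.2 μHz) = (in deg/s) 0.04658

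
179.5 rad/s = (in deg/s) 1.028e+04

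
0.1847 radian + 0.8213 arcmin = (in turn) 0.02943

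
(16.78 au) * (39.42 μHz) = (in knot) 1.924e+08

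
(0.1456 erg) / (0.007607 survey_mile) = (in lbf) 2.674e-10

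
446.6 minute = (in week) 0.04431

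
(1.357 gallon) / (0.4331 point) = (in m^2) 33.62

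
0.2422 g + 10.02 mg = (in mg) 252.2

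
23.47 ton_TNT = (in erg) 9.82e+17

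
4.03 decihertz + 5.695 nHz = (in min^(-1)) 24.18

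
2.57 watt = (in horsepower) 0.003446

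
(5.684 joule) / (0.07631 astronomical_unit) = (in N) 4.979e-10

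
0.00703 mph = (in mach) 9.23e-06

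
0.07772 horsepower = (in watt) 57.96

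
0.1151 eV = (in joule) 1.844e-20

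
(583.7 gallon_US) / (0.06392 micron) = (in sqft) 3.721e+08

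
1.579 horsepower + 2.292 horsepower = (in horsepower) 3.871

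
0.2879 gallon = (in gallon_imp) 0.2397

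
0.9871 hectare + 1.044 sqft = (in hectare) 0.9871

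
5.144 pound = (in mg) 2.333e+06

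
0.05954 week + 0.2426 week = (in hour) 50.76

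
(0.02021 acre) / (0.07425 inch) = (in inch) 1.707e+06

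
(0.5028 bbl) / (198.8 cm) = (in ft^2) 0.4328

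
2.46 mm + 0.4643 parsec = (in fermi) 1.433e+31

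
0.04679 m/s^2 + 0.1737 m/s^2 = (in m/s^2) 0.2205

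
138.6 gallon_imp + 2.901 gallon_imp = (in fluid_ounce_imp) 2.264e+04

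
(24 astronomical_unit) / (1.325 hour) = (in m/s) 7.527e+08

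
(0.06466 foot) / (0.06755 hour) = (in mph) 0.0001813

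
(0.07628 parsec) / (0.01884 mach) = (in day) 4.247e+09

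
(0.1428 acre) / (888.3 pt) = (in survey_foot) 6050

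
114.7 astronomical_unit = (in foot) 5.63e+13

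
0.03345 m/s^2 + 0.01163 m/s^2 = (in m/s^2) 0.04508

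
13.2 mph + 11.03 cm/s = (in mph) 13.45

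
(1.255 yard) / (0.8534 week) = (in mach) 6.53e-09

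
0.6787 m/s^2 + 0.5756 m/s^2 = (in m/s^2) 1.254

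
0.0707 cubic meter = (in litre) 70.7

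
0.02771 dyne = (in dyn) 0.02771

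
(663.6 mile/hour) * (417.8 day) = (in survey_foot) 3.513e+10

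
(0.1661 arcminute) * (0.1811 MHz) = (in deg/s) 501.3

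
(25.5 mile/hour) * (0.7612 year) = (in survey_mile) 1.7e+05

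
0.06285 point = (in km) 2.217e-08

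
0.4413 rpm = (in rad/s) 0.04621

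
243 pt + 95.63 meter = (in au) 6.398e-10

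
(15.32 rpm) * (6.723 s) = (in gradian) 686.6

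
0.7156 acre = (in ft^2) 3.117e+04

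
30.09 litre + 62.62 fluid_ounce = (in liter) 31.94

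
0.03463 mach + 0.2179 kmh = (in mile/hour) 26.51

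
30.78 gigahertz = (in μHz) 3.078e+16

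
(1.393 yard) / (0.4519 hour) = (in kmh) 0.002819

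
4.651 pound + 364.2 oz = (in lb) 27.41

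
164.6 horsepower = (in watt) 1.227e+05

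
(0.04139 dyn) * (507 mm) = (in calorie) 5.015e-08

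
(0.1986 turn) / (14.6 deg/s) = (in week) 8.097e-06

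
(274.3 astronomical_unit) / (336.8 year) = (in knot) 7510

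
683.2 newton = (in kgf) 69.67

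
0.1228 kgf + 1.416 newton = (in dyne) 2.62e+05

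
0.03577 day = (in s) 3091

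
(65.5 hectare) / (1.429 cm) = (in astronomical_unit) 0.0003064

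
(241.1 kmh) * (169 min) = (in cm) 6.791e+07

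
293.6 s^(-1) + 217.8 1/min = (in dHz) 2972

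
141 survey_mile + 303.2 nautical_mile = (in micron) 7.884e+11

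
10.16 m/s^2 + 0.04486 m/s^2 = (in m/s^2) 10.2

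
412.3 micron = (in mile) 2.562e-07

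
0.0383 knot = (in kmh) 0.07093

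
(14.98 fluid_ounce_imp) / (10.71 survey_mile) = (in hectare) 2.469e-12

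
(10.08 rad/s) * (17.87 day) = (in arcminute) 5.35e+10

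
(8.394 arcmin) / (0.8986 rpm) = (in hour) 7.208e-06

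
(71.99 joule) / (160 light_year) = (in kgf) 4.85e-18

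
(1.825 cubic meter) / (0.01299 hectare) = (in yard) 0.01536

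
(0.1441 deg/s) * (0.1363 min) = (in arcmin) 70.71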